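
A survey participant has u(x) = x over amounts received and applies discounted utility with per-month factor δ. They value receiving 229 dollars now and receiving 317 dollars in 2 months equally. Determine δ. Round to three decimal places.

Equating discounted utilities: u(229) = δ^2·u(317) ⇒ δ^2 = u(229)/u(317).
With u(x) = x: δ^2 = 229/317 = 0.72240.
So δ = 0.72240^(1/2) ≈ 0.850.

δ ≈ 0.850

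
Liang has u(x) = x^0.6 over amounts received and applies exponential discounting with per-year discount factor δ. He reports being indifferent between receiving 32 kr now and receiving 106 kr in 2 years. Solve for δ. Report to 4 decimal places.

δ ≈ 0.6982

The payoff in 2 years is discounted by δ^2, so u(32) = δ^2·u(106) and δ^2 = u(32)/u(106).
Since u(x) = x^0.6, δ^2 = (32/106)^0.6 = 0.30189^0.6 = 0.48742.
Hence δ = (0.48742)^(1/2) = 0.698157.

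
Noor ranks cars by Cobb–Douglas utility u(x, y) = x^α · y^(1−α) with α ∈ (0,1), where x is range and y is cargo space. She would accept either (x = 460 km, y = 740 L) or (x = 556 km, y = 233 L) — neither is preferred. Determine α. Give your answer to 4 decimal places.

α ≈ 0.8591

The Cobb–Douglas utilities coincide, so 460^α·740^(1−α) = 556^α·233^(1−α).
Rearrange to (460/556)^α = (233/740)^(1−α) and take logs: α·-0.1895418 = (1−α)·-1.1556117.
So α/(1−α) = (-1.1556117)/(-0.1895418) = 6.0968699, and α = 6.0968699/7.0968699 ≈ 0.8591.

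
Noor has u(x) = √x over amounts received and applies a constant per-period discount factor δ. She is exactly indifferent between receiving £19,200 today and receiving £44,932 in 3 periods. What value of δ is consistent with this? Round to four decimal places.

δ ≈ 0.8679

Indifference means u(19200) = δ^3 · u(44932), so δ^3 = u(19200)/u(44932).
With u(x) = √x: δ^3 = √19200/√44932 = √(19200/44932) = 0.65369.
Hence δ = (0.65369)^(1/3) = 0.867876.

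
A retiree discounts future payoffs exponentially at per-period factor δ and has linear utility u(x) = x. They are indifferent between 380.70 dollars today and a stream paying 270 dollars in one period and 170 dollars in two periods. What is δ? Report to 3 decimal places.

Equating present values: 380.70 = 270δ + 170δ².
That is, 170δ² + 270δ − 380.70 = 0, a quadratic in δ.
By the quadratic formula (taking the positive root), δ = (−270 + √331776.00) / 340 ≈ 0.900.

δ ≈ 0.900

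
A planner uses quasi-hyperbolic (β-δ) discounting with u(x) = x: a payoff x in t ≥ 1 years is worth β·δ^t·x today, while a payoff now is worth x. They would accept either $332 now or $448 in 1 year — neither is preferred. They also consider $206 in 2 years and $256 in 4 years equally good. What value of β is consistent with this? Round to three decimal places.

The second indifference involves only future payoffs, so β cancels: β·δ^2·206 = β·δ^4·256, giving δ^2 = 206/256 = 0.80469, so δ = 0.89704.
Substituting δ into 332 = β·δ·448: β = 332/(401.876) ≈ 0.826.

β ≈ 0.826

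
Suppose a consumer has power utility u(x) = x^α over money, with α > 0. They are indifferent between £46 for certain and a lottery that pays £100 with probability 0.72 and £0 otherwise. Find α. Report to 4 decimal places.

The lottery's expected utility is 0.72·u(100) + 0.28·u(0) = 0.72·100^α (since u(0) = 0 for α > 0).
Indifference: 46^α = 0.72·100^α, so (46/100)^α = 0.72.
Take logs: α = ln 0.72 / ln(46/100) ≈ 0.423042.

α ≈ 0.4230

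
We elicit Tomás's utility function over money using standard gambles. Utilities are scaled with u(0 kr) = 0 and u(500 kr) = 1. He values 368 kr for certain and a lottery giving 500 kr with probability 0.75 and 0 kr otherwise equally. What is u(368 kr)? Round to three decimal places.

By the standard-gamble method, u(368 kr) is just the indifference probability on the best outcome: 0.75.

0.750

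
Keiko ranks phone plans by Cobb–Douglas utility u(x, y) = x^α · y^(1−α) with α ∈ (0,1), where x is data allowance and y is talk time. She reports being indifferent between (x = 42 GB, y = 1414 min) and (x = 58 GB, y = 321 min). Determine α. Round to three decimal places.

α ≈ 0.821

Set the two utilities equal: 42^α·1414^(1−α) = 58^α·321^(1−α).
Taking logs: α·ln 42 + (1−α)·ln 1414 = α·ln 58 + (1−α)·ln 321, i.e. α·-0.322773 = (1−α)·-1.482737.
With A = -0.322773 and B = -1.482737: α·A = (1−α)·B, so α = B/(A+B) = -1.482737/-1.805510 ≈ 0.821.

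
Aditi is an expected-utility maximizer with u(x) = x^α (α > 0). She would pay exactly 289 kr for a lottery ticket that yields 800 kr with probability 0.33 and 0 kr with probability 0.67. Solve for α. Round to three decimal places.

α ≈ 1.089

EU(lottery) = 0.33·800^α + 0.67·0 = 0.33·800^α.
Equating: 289^α = 0.33·800^α, i.e. 0.3613^α = 0.33.
Take logs: α = ln 0.33 / ln(289/800) ≈ 1.08886.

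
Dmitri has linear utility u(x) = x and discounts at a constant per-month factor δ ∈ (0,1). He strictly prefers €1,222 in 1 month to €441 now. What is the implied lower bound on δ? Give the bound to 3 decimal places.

δ > 0.361

Under u(x) = x this choice says 441 < δ·1222.
So δ > 441/1222 = 0.36088.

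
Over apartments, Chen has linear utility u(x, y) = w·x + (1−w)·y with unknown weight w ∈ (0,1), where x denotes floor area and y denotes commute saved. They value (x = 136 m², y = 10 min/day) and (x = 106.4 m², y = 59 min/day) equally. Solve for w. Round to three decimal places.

Indifference: w·136 + (1−w)·10 = w·106.4 + (1−w)·59.
w·(136−106.4) = (1−w)·(59−10), i.e. w·29.6 = (1−w)·49.
So w/(1−w) = 49/29.6 = 1.6554, giving w = 49/(29.6+49) = 0.623.

w = 0.623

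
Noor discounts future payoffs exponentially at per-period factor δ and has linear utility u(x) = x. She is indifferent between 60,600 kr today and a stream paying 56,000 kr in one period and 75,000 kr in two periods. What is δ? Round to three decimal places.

δ ≈ 0.600

Equating present values: 60600 = 56000δ + 75000δ².
So 75000δ² + 56000δ − 60600 = 0.
The positive root is δ = [−56000 + √(56000² + 4·75000·60600)] / (2·75000) = (−56000 + 146000.000)/150000 ≈ 0.600.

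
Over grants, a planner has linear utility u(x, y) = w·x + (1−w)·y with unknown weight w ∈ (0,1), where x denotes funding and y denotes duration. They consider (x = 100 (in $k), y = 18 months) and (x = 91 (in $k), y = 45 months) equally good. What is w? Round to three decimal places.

w = 0.750

Indifference: w·100 + (1−w)·18 = w·91 + (1−w)·45.
w·(100−91) = (1−w)·(45−18), i.e. w·9 = (1−w)·27.
So w/(1−w) = 27/9 = 3.0000, giving w = 27/(9+27) = 0.750.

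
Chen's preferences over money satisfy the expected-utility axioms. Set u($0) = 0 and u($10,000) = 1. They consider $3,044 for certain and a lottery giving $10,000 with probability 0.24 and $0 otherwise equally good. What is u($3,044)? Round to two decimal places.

0.24

The indifference gives u($3,044) = 0.24·u($10,000) + 0.76·u($0) = 0.24·1 + 0.76·0 = 0.24.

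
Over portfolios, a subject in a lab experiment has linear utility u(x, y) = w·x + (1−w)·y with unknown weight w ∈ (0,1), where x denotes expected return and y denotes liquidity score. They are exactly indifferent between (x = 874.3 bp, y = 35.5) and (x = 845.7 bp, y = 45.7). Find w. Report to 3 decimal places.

w = 0.263

u(874.3,35.5) = u(845.7,45.7) means w·874.3 + (1−w)·35.5 = w·845.7 + (1−w)·45.7.
Collecting terms: w·28.6 = (1−w)·10.2.
Hence w = 10.2/(28.6+10.2) = 10.2/38.8 = 0.263.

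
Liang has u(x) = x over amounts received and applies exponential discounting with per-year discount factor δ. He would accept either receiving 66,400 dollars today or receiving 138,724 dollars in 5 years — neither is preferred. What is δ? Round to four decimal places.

δ ≈ 0.8630

The payoff in 5 years is discounted by δ^5, so u(66400) = δ^5·u(138724) and δ^5 = u(66400)/u(138724).
With u(x) = x: δ^5 = 66400/138724 = 0.47865.
So δ = 0.47865^(1/5) ≈ 0.8630.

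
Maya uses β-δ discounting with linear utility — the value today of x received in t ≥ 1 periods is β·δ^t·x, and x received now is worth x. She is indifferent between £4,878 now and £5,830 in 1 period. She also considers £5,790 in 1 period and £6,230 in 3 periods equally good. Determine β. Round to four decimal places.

From the later pair, β·δ^1·5790 = β·δ^3·6230; dividing through, δ^2 = 5790/6230 = 0.92937, so δ = 0.96404.
Substituting δ into 4878 = β·δ·5830: β = 4878/(5620.356) ≈ 0.8679.

β ≈ 0.8679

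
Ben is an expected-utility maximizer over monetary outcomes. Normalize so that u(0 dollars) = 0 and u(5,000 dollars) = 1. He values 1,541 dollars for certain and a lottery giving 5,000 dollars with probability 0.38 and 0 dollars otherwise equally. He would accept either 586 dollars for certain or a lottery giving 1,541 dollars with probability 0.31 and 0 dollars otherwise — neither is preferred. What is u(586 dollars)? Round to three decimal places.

0.118

The first gamble pins u(1,541 dollars): it must equal 0.38·1 + 0.62·0 = 0.38.
The second indifference gives u(586 dollars) = 0.31·u(1,541 dollars) + 0.69·u(0 dollars) = 0.31·0.38 + 0.69·0.00 = 0.1178.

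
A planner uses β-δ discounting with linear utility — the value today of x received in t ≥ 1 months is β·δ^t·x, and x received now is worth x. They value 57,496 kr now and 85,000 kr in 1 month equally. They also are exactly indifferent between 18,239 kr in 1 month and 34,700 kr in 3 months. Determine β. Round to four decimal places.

Both payoffs in the second observation are in the future, so β drops out: δ^1·18239 = δ^3·34700 ⇒ δ^2 = 18239/34700 = 0.52562, so δ = 0.72500.
Now use the now-vs-future pair: 57496 = β·δ·85000 gives β = 57496/(0.72500·85000) ≈ 0.9330.

β ≈ 0.9330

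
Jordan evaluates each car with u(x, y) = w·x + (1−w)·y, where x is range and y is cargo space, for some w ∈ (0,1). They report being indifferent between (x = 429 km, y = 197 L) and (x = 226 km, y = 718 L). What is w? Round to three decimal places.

w = 0.720

Indifference: w·429 + (1−w)·197 = w·226 + (1−w)·718.
w·(429−226) = (1−w)·(718−197), i.e. w·203 = (1−w)·521.
Hence w = 521/(203+521) = 521/724 = 0.720.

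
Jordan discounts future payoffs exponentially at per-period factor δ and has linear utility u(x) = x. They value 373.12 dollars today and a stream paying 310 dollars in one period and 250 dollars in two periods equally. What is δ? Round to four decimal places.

δ ≈ 0.7500

Present value of the stream is 310·δ + 250·δ². Indifference gives 310δ + 250δ² = 373.12.
So 250δ² + 310δ − 373.12 = 0.
By the quadratic formula (taking the positive root), δ = (−310 + √469220.00) / 500 ≈ 0.7500.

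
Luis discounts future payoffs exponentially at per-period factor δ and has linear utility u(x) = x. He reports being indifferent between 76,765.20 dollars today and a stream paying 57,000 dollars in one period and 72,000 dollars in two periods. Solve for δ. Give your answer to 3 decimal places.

δ ≈ 0.710

Equating present values: 76765.20 = 57000δ + 72000δ².
Rearranged: 72000δ² + 57000δ − 76765.20 = 0.
δ = (−57000 + √(57000² + 4·72000·76765.20)) / (2·72000) = (−57000 + √25357377600.00) / 144000 ≈ 0.710.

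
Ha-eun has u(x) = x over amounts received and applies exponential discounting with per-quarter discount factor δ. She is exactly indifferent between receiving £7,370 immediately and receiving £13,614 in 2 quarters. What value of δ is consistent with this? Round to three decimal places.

δ ≈ 0.736

Indifference means u(7370) = δ^2 · u(13614), so δ^2 = u(7370)/u(13614).
With u(x) = x: δ^2 = 7370/13614 = 0.54135.
Taking the square root: δ = 0.54135^(1/2) ≈ 0.736.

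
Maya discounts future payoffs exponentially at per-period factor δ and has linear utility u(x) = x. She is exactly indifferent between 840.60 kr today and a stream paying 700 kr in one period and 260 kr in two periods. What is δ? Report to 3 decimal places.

δ ≈ 0.900

Equating present values: 840.60 = 700δ + 260δ².
That is, 260δ² + 700δ − 840.60 = 0, a quadratic in δ.
δ = (−700 + √(700² + 4·260·840.60)) / (2·260) = (−700 + √1364224.00) / 520 ≈ 0.900.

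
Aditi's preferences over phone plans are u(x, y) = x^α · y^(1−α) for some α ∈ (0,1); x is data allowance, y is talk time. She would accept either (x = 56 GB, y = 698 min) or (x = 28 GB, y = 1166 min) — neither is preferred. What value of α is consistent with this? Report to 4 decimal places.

Indifference: 56^α · 698^(1−α) = 28^α · 1166^(1−α).
Rearrange to (56/28)^α = (1166/698)^(1−α) and take logs: α·0.6931472 = (1−α)·0.5131153.
With A = 0.6931472 and B = 0.5131153: α·A = (1−α)·B, so α = B/(A+B) = 0.5131153/1.2062625 ≈ 0.4254.

α ≈ 0.4254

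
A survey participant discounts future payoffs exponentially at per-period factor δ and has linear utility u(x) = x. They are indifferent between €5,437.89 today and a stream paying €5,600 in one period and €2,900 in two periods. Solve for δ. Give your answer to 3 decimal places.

The stream is worth 5600δ + 2900δ² today, so 5600δ + 2900δ² = 5437.89.
That is, 2900δ² + 5600δ − 5437.89 = 0, a quadratic in δ.
δ = (−5600 + √(5600² + 4·2900·5437.89)) / (2·2900) = (−5600 + √94439524.00) / 5800 ≈ 0.710.

δ ≈ 0.710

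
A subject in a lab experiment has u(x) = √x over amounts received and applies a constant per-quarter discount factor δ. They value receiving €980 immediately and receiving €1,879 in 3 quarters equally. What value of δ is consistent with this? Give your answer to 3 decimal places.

δ ≈ 0.897

Equating discounted utilities: u(980) = δ^3·u(1879) ⇒ δ^3 = u(980)/u(1879).
Since u(x) = √x, δ^3 = √(980/1879) = 0.72219.
Taking the cube root: δ = 0.72219^(1/3) ≈ 0.897.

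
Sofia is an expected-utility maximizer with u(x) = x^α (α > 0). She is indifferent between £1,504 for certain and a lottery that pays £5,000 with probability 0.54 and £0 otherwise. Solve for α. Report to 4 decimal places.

α ≈ 0.5129

EU(lottery) = 0.54·5000^α + 0.46·0 = 0.54·5000^α.
Indifference: 1504^α = 0.54·5000^α, so (1504/5000)^α = 0.54.
Taking logs: α·ln(1504/5000) = ln(0.54), so α = -0.6161861 / -1.2013097 ≈ 0.5129.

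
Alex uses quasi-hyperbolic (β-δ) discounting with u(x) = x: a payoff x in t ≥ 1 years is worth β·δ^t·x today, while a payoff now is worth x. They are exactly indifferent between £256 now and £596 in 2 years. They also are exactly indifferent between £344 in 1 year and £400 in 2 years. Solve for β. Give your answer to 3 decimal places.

β ≈ 0.581

Both payoffs in the second observation are in the future, so β drops out: δ^1·344 = δ^2·400 ⇒ δ = 344/400 = 0.86000.
Now use the now-vs-future pair: 256 = β·δ^2·596 gives β = 256/(0.73960·596) ≈ 0.581.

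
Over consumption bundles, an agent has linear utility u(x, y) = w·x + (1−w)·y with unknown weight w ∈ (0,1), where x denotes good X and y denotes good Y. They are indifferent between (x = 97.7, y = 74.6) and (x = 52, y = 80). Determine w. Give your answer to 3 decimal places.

w = 0.106

Equating utilities: w·97.7 + (1−w)·74.6 = w·52 + (1−w)·80.
Collecting terms: w·45.7 = (1−w)·5.4.
The marginal rate of substitution is 5.4/45.7, so w = 5.4/(45.7+5.4) = 0.106.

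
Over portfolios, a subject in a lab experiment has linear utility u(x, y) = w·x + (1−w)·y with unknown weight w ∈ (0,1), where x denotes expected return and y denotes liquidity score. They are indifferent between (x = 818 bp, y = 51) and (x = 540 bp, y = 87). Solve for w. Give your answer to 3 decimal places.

w = 0.115

Indifference: w·818 + (1−w)·51 = w·540 + (1−w)·87.
w·(818−540) = (1−w)·(87−51), i.e. w·278 = (1−w)·36.
So w/(1−w) = 36/278 = 0.1295, giving w = 36/(278+36) = 0.115.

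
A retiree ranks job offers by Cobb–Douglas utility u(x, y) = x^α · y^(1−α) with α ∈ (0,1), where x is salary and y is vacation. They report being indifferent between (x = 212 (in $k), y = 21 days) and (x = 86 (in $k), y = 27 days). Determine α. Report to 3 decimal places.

The Cobb–Douglas utilities coincide, so 212^α·21^(1−α) = 86^α·27^(1−α).
Taking logs: α·ln 212 + (1−α)·ln 21 = α·ln 86 + (1−α)·ln 27, i.e. α·0.902239 = (1−α)·0.251314.
So α/(1−α) = (0.251314)/(0.902239) = 0.278545, and α = 0.278545/1.278545 ≈ 0.218.

α ≈ 0.218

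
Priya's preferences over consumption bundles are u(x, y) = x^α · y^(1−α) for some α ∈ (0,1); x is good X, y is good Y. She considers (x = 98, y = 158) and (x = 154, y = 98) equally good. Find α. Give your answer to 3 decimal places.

Indifference: 98^α · 158^(1−α) = 154^α · 98^(1−α).
(98/154)^α = (98/158)^(1−α); take logs: α·ln(98/154) = (1−α)·ln(98/158), i.e. α·-0.451985 = (1−α)·-0.477628.
So α/(1−α) = (-0.477628)/(-0.451985) = 1.056734, and α = 1.056734/2.056734 ≈ 0.514.

α ≈ 0.514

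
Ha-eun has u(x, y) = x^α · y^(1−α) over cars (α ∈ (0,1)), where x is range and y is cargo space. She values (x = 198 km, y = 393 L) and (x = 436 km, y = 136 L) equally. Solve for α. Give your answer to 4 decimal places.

The Cobb–Douglas utilities coincide, so 198^α·393^(1−α) = 436^α·136^(1−α).
(198/436)^α = (136/393)^(1−α); take logs: α·ln(198/436) = (1−α)·ln(136/393), i.e. α·-0.7893752 = (1−α)·-1.0611547.
With A = -0.7893752 and B = -1.0611547: α·A = (1−α)·B, so α = B/(A+B) = -1.0611547/-1.8505299 ≈ 0.5734.

α ≈ 0.5734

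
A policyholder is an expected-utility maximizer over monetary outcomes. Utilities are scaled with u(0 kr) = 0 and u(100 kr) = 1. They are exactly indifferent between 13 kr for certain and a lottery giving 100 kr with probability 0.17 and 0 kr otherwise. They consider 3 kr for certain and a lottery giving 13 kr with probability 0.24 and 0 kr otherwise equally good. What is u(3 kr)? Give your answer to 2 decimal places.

First, u(13 kr) = 0.17·u(100 kr) + 0.83·u(0 kr) = 0.17.
The second indifference gives u(3 kr) = 0.24·u(13 kr) + 0.76·u(0 kr) = 0.24·0.17 + 0.76·0.00 = 0.0408.

0.04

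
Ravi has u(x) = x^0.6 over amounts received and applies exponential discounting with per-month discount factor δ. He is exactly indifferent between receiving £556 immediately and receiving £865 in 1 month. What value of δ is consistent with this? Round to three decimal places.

δ ≈ 0.767

Indifference means u(556) = δ · u(865), so δ = u(556)/u(865).
Since u(x) = x^0.6, δ = (556/865)^0.6 = 0.64277^0.6 = 0.76707.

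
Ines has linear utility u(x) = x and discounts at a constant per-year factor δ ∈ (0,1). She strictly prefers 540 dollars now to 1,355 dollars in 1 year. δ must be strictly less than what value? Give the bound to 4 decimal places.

δ < 0.3985

Comparing present values: 540 > δ·1355.
Dividing through by 1355 gives δ < 0.39852.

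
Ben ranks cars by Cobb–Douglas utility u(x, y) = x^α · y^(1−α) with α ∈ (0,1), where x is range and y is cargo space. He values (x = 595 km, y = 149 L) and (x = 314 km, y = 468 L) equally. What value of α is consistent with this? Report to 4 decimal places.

α ≈ 0.6417

Indifference: 595^α · 149^(1−α) = 314^α · 468^(1−α).
Rearrange to (595/314)^α = (468/149)^(1−α) and take logs: α·0.6391684 = (1−α)·1.1445220.
So α/(1−α) = (1.1445220)/(0.6391684) = 1.7906423, and α = 1.7906423/2.7906423 ≈ 0.6417.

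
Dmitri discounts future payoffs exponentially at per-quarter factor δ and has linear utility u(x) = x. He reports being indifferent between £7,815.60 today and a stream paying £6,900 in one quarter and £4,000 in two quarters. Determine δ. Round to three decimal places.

δ ≈ 0.780

Present value of the stream is 6900·δ + 4000·δ². Indifference gives 6900δ + 4000δ² = 7815.60.
That is, 4000δ² + 6900δ − 7815.60 = 0, a quadratic in δ.
δ = (−6900 + √(6900² + 4·4000·7815.60)) / (2·4000) = (−6900 + √172659600.00) / 8000 ≈ 0.780.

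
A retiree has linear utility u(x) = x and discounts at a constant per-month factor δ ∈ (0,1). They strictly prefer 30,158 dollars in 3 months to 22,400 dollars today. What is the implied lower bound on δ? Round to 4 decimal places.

The preference means 22400 < δ^3·30158.
Dividing by 30158: δ^3 > 0.74275. Both sides are positive, so the cube root keeps the direction.
δ > (22400/30158)^(1/3) ≈ 0.9056.

δ > 0.9056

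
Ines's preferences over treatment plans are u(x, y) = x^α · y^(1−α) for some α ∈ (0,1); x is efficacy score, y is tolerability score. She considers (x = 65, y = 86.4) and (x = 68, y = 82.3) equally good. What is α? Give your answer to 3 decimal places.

The Cobb–Douglas utilities coincide, so 65^α·86.4^(1−α) = 68^α·82.3^(1−α).
Taking logs: α·ln 65 + (1−α)·ln 86.4 = α·ln 68 + (1−α)·ln 82.3, i.e. α·-0.045120 = (1−α)·-0.048617.
Thus α·(-0.093737) = -0.048617, so α = -0.048617/-0.093737 ≈ 0.519.

α ≈ 0.519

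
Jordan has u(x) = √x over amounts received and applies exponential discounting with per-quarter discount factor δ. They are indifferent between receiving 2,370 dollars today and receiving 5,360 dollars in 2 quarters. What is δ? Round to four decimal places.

The payoff in 2 quarters is discounted by δ^2, so u(2370) = δ^2·u(5360) and δ^2 = u(2370)/u(5360).
Since u(x) = √x, δ^2 = √(2370/5360) = 0.66495.
Hence δ = (0.66495)^(1/2) = 0.815447.

δ ≈ 0.8154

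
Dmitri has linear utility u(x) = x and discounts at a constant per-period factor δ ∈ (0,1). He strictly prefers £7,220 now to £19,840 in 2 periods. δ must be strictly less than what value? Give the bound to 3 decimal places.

δ < 0.603

Under u(x) = x this choice says 7220 > δ^2·19840.
Dividing by 19840: δ^2 < 0.36391. Both sides are positive, so the square root keeps the direction.
δ < 0.36391^(1/2) = 0.603.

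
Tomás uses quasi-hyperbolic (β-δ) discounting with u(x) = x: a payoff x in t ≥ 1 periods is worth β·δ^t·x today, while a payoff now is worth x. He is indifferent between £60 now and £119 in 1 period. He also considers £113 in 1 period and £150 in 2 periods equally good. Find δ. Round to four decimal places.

The second indifference involves only future payoffs, so β cancels: β·δ^1·113 = β·δ^2·150, giving δ = 113/150 = 0.75333.

δ ≈ 0.7533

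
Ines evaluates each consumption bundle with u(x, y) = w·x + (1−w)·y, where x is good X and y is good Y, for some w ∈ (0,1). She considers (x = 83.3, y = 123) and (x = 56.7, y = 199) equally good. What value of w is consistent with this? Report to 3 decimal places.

w = 0.741

u(83.3,123) = u(56.7,199) means w·83.3 + (1−w)·123 = w·56.7 + (1−w)·199.
w·(83.3−56.7) = (1−w)·(199−123), i.e. w·26.6 = (1−w)·76.
So w/(1−w) = 76/26.6 = 2.8571, giving w = 76/(26.6+76) = 0.741.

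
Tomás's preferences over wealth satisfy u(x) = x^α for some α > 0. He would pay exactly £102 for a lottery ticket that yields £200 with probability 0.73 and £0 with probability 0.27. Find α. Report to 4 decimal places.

The lottery's expected utility is 0.73·u(200) + 0.27·u(0) = 0.73·200^α (since u(0) = 0 for α > 0).
Setting u(102) equal to that: 102^α = 0.73·200^α ⇒ (102/200)^α = 0.73.
α = ln(0.73) / ln(102/200) = -0.3147107/-0.6733446 ≈ 0.4674.

α ≈ 0.4674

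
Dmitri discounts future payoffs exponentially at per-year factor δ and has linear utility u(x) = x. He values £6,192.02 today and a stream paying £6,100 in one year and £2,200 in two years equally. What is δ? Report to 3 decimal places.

Equating present values: 6192.02 = 6100δ + 2200δ².
That is, 2200δ² + 6100δ − 6192.02 = 0, a quadratic in δ.
The positive root is δ = [−6100 + √(6100² + 4·2200·6192.02)] / (2·2200) = (−6100 + 9576.000)/4400 ≈ 0.790.

δ ≈ 0.790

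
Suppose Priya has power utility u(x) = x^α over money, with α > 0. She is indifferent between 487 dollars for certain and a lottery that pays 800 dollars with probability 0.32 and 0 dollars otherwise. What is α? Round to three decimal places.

α ≈ 2.296

The lottery's expected utility is 0.32·u(800) + 0.68·u(0) = 0.32·800^α (since u(0) = 0 for α > 0).
Indifference: 487^α = 0.32·800^α, so (487/800)^α = 0.32.
Take logs: α = ln 0.32 / ln(487/800) ≈ 2.29564.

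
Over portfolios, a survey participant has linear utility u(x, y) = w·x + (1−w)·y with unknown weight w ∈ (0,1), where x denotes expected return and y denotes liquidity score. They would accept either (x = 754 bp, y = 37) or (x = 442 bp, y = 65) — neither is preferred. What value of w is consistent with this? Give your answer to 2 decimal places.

Equating utilities: w·754 + (1−w)·37 = w·442 + (1−w)·65.
Collecting terms: w·312 = (1−w)·28.
So w/(1−w) = 28/312 = 0.0897, giving w = 28/(312+28) = 0.08.

w = 0.08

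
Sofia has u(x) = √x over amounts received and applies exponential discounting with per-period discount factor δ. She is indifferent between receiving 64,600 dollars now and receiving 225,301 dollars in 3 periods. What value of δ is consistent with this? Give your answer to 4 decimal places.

The payoff in 3 periods is discounted by δ^3, so u(64600) = δ^3·u(225301) and δ^3 = u(64600)/u(225301).
With u(x) = √x: δ^3 = √64600/√225301 = √(64600/225301) = 0.53547.
Taking the cube root: δ = 0.53547^(1/3) ≈ 0.8120.

δ ≈ 0.8120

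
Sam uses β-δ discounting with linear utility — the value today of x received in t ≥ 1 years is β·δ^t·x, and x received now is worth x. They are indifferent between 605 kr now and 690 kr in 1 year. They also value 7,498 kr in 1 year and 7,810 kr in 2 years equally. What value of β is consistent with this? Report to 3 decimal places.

β ≈ 0.913

From the later pair, β·δ^1·7498 = β·δ^2·7810; dividing through, δ = 7498/7810 = 0.96005.
The first indifference: 605 = β·δ·690, so β = 605/(δ·690) = 605/(0.96005·690) ≈ 0.913.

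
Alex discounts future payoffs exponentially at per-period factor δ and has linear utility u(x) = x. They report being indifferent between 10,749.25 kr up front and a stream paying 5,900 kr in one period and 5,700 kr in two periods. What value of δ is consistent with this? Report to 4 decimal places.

δ ≈ 0.9500

Present value of the stream is 5900·δ + 5700·δ². Indifference gives 5900δ + 5700δ² = 10749.25.
So 5700δ² + 5900δ − 10749.25 = 0.
δ = (−5900 + √(5900² + 4·5700·10749.25)) / (2·5700) = (−5900 + √279892900.00) / 11400 ≈ 0.9500.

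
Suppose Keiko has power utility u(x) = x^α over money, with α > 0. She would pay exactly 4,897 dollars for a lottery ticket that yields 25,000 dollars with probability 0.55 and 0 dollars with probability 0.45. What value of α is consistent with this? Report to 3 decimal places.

α ≈ 0.367

EU(lottery) = 0.55·25000^α + 0.45·0 = 0.55·25000^α.
Indifference: 4897^α = 0.55·25000^α, so (4897/25000)^α = 0.55.
α = ln(0.55) / ln(4897/25000) = -0.597837/-1.630253 ≈ 0.367.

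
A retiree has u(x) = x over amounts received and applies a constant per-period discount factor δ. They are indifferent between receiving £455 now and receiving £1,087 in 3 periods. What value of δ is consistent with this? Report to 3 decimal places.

Indifference means u(455) = δ^3 · u(1087), so δ^3 = u(455)/u(1087).
With u(x) = x: δ^3 = 455/1087 = 0.41858.
Hence δ = (0.41858)^(1/3) = 0.74804.

δ ≈ 0.748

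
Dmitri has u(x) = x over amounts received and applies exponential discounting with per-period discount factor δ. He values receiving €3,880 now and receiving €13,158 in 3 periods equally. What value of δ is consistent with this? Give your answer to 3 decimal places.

Indifference means u(3880) = δ^3 · u(13158), so δ^3 = u(3880)/u(13158).
With u(x) = x: δ^3 = 3880/13158 = 0.29488.
Hence δ = (0.29488)^(1/3) = 0.66560.

δ ≈ 0.666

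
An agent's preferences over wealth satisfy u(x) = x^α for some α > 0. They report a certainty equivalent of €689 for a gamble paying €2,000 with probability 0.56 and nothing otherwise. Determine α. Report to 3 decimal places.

EU(lottery) = 0.56·2000^α + 0.44·0 = 0.56·2000^α.
Setting u(689) equal to that: 689^α = 0.56·2000^α ⇒ (689/2000)^α = 0.56.
Take logs: α = ln 0.56 / ln(689/2000) ≈ 0.54409.

α ≈ 0.544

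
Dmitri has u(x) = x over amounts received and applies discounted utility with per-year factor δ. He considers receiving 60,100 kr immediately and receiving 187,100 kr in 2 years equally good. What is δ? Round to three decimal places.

δ ≈ 0.567

The payoff in 2 years is discounted by δ^2, so u(60100) = δ^2·u(187100) and δ^2 = u(60100)/u(187100).
With u(x) = x: δ^2 = 60100/187100 = 0.32122.
So δ = 0.32122^(1/2) ≈ 0.567.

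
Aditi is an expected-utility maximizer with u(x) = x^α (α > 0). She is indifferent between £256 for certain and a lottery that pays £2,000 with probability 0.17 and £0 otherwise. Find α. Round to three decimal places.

α ≈ 0.862

EU(lottery) = 0.17·2000^α + 0.83·0 = 0.17·2000^α.
Indifference: 256^α = 0.17·2000^α, so (256/2000)^α = 0.17.
Take logs: α = ln 0.17 / ln(256/2000) ≈ 0.86196.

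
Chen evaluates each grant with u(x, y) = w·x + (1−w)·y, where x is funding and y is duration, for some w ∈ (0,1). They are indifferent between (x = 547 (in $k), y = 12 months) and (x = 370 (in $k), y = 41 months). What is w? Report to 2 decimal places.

w = 0.14

Equating utilities: w·547 + (1−w)·12 = w·370 + (1−w)·41.
Rearranging, 177·w − 29·(1−w) = 0.
So w/(1−w) = 29/177 = 0.1638, giving w = 29/(177+29) = 0.14.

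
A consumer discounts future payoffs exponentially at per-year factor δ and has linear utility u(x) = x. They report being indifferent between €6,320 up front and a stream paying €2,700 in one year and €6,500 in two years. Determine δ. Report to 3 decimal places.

The stream is worth 2700δ + 6500δ² today, so 2700δ + 6500δ² = 6320.
So 6500δ² + 2700δ − 6320 = 0.
The positive root is δ = [−2700 + √(2700² + 4·6500·6320)] / (2·6500) = (−2700 + 13100.000)/13000 ≈ 0.800.

δ ≈ 0.800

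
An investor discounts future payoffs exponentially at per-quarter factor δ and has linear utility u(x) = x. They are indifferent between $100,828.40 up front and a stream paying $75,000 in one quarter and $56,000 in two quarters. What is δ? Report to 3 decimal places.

δ ≈ 0.830

The stream is worth 75000δ + 56000δ² today, so 75000δ + 56000δ² = 100828.40.
So 56000δ² + 75000δ − 100828.40 = 0.
By the quadratic formula (taking the positive root), δ = (−75000 + √28210561600.00) / 112000 ≈ 0.830.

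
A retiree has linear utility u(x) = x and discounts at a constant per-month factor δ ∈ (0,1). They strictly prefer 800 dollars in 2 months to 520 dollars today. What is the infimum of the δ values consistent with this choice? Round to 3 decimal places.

δ > 0.806

Under u(x) = x this choice says 520 < δ^2·800.
So δ^2 > 520/800 = 0.65000; taking the square root of both positive sides preserves the inequality.
δ > (520/800)^(1/2) ≈ 0.806.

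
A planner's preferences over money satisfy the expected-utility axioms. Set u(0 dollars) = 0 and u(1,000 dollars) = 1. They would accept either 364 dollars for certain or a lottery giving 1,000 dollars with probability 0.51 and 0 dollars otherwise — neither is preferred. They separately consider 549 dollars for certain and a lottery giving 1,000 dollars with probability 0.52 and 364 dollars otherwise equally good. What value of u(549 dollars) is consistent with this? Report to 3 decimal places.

The first gamble pins u(364 dollars): it must equal 0.51·1 + 0.49·0 = 0.51.
The second indifference gives u(549 dollars) = 0.52·u(1,000 dollars) + 0.48·u(364 dollars) = 0.52·1.00 + 0.48·0.51 = 0.7648.

0.765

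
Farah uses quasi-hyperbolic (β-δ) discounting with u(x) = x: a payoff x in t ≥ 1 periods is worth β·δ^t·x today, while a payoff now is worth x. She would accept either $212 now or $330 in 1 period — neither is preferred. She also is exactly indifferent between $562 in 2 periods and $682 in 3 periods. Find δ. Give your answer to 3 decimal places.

Both payoffs in the second observation are in the future, so β drops out: δ^2·562 = δ^3·682 ⇒ δ = 562/682 = 0.82405.

δ ≈ 0.824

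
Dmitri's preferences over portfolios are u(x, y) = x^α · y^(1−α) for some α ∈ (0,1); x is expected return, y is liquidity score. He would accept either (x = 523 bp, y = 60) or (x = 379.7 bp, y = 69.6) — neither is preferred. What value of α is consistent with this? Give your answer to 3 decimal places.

Indifference: 523^α · 60^(1−α) = 379.7^α · 69.6^(1−α).
Rearrange to (523/379.7)^α = (69.6/60)^(1−α) and take logs: α·0.320200 = (1−α)·0.148420.
With A = 0.320200 and B = 0.148420: α·A = (1−α)·B, so α = B/(A+B) = 0.148420/0.468620 ≈ 0.317.

α ≈ 0.317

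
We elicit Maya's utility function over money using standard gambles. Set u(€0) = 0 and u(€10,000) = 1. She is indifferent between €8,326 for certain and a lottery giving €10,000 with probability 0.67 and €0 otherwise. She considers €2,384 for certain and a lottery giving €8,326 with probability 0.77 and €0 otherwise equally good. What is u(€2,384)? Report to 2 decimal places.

First, u(€8,326) = 0.67·u(€10,000) + 0.33·u(€0) = 0.67.
The second indifference gives u(€2,384) = 0.77·u(€8,326) + 0.23·u(€0) = 0.77·0.67 + 0.23·0.00 = 0.5159.

0.52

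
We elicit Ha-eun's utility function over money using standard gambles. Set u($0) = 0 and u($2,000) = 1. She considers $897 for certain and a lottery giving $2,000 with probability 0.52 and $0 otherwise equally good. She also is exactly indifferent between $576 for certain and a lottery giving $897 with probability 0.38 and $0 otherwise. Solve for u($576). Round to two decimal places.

0.20

First, u($897) = 0.52·u($2,000) + 0.48·u($0) = 0.52.
Chaining: u($576) = 0.38·0.52 + 0.62·0.00 = 0.1976.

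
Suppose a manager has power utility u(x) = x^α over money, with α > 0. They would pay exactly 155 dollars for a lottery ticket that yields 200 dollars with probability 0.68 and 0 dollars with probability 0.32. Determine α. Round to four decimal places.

EU(lottery) = 0.68·200^α + 0.32·0 = 0.68·200^α.
Setting u(155) equal to that: 155^α = 0.68·200^α ⇒ (155/200)^α = 0.68.
Take logs: α = ln 0.68 / ln(155/200) ≈ 1.513041.

α ≈ 1.5130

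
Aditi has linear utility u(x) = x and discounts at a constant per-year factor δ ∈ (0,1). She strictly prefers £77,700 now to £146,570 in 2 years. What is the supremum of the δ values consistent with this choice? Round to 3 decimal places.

δ < 0.728

Under u(x) = x this choice says 77700 > δ^2·146570.
Hence δ^2 < 77700/146570 = 0.53012, and x ↦ x^(1/2) is increasing on (0,∞).
δ < 0.53012^(1/2) = 0.728.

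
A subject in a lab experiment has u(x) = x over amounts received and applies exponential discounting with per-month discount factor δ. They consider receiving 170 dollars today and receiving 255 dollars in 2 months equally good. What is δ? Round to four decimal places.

δ ≈ 0.8165

Equating discounted utilities: u(170) = δ^2·u(255) ⇒ δ^2 = u(170)/u(255).
With u(x) = x: δ^2 = 170/255 = 0.66667.
So δ = 0.66667^(1/2) ≈ 0.8165.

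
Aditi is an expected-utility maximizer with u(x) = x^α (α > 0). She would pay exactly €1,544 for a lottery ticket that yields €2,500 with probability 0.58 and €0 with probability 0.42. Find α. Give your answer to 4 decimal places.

The lottery's expected utility is 0.58·u(2500) + 0.42·u(0) = 0.58·2500^α (since u(0) = 0 for α > 0).
Setting u(1544) equal to that: 1544^α = 0.58·2500^α ⇒ (1544/2500)^α = 0.58.
α = ln(0.58) / ln(1544/2500) = -0.5447272/-0.4819143 ≈ 1.1303.

α ≈ 1.1303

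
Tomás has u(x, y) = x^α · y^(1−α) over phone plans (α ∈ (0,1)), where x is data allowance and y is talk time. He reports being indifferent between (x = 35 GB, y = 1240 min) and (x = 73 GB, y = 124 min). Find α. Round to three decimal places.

α ≈ 0.758

The Cobb–Douglas utilities coincide, so 35^α·1240^(1−α) = 73^α·124^(1−α).
Taking logs: α·ln 35 + (1−α)·ln 1240 = α·ln 73 + (1−α)·ln 124, i.e. α·-0.735111 = (1−α)·-2.302585.
With A = -0.735111 and B = -2.302585: α·A = (1−α)·B, so α = B/(A+B) = -2.302585/-3.037696 ≈ 0.758.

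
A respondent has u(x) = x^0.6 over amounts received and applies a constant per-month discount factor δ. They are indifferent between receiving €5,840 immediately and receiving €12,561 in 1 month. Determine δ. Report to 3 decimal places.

δ ≈ 0.632

Indifference means u(5840) = δ · u(12561), so δ = u(5840)/u(12561).
Since u(x) = x^0.6, δ = (5840/12561)^0.6 = 0.46493^0.6 = 0.63159.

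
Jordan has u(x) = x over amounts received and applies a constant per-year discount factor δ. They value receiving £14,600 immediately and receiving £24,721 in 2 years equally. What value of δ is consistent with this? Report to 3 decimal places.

δ ≈ 0.768

Indifference means u(14600) = δ^2 · u(24721), so δ^2 = u(14600)/u(24721).
With u(x) = x: δ^2 = 14600/24721 = 0.59059.
Hence δ = (0.59059)^(1/2) = 0.76850.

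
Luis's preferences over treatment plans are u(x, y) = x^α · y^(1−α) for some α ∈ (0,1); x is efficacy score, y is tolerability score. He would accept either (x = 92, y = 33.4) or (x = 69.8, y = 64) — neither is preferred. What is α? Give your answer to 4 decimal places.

Set the two utilities equal: 92^α·33.4^(1−α) = 69.8^α·64^(1−α).
Rearrange to (92/69.8)^α = (64/33.4)^(1−α) and take logs: α·0.2761546 = (1−α)·0.6503272.
So α/(1−α) = (0.6503272)/(0.2761546) = 2.3549389, and α = 2.3549389/3.3549389 ≈ 0.7019.

α ≈ 0.7019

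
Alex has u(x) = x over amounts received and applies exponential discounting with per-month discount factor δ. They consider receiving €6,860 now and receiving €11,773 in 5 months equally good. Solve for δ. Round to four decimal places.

Indifference means u(6860) = δ^5 · u(11773), so δ^5 = u(6860)/u(11773).
With u(x) = x: δ^5 = 6860/11773 = 0.58269.
Taking the 5th root: δ = 0.58269^(1/5) ≈ 0.8976.

δ ≈ 0.8976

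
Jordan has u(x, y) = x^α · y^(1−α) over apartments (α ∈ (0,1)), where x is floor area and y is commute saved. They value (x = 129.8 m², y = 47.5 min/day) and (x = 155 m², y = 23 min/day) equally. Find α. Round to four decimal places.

Set the two utilities equal: 129.8^α·47.5^(1−α) = 155^α·23^(1−α).
Rearrange to (129.8/155)^α = (23/47.5)^(1−α) and take logs: α·-0.1774303 = (1−α)·-0.7252355.
Thus α·(-0.9026658) = -0.7252355, so α = -0.7252355/-0.9026658 ≈ 0.8034.

α ≈ 0.8034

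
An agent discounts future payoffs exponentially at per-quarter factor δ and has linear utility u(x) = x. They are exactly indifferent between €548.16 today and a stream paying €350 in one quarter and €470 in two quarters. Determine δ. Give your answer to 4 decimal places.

The stream is worth 350δ + 470δ² today, so 350δ + 470δ² = 548.16.
Rearranged: 470δ² + 350δ − 548.16 = 0.
The positive root is δ = [−350 + √(350² + 4·470·548.16)] / (2·470) = (−350 + 1073.797)/940 ≈ 0.7700.

δ ≈ 0.7700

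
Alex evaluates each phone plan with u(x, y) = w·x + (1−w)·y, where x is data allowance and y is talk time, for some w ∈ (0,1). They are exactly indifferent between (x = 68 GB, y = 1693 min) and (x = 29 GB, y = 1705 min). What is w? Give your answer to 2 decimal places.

w = 0.24

Indifference: w·68 + (1−w)·1693 = w·29 + (1−w)·1705.
Rearranging, 39·w − 12·(1−w) = 0.
So w/(1−w) = 12/39 = 0.3077, giving w = 12/(39+12) = 0.24.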